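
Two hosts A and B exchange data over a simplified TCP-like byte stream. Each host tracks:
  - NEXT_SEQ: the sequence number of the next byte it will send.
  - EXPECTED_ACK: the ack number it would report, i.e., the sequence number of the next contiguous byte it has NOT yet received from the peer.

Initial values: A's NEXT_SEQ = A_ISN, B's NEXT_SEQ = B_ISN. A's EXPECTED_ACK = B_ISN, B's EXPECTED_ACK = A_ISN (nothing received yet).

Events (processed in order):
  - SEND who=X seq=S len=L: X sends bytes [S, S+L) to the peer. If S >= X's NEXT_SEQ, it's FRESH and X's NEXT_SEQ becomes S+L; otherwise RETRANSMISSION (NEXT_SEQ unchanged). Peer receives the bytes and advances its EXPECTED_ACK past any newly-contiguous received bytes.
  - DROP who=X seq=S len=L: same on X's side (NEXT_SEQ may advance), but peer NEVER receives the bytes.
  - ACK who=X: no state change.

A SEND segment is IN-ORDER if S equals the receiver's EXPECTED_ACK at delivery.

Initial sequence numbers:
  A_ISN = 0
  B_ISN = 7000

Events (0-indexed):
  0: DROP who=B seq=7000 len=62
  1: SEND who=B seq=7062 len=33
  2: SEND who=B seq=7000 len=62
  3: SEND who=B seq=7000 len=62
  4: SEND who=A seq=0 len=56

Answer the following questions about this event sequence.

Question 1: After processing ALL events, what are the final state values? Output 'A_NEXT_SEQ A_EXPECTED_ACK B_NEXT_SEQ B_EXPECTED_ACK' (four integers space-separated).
After event 0: A_seq=0 A_ack=7000 B_seq=7062 B_ack=0
After event 1: A_seq=0 A_ack=7000 B_seq=7095 B_ack=0
After event 2: A_seq=0 A_ack=7095 B_seq=7095 B_ack=0
After event 3: A_seq=0 A_ack=7095 B_seq=7095 B_ack=0
After event 4: A_seq=56 A_ack=7095 B_seq=7095 B_ack=56

Answer: 56 7095 7095 56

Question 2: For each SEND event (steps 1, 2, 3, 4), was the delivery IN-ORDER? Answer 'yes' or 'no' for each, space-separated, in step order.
Answer: no yes no yes

Derivation:
Step 1: SEND seq=7062 -> out-of-order
Step 2: SEND seq=7000 -> in-order
Step 3: SEND seq=7000 -> out-of-order
Step 4: SEND seq=0 -> in-order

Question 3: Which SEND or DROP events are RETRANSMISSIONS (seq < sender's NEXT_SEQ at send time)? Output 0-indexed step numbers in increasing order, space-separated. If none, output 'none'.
Step 0: DROP seq=7000 -> fresh
Step 1: SEND seq=7062 -> fresh
Step 2: SEND seq=7000 -> retransmit
Step 3: SEND seq=7000 -> retransmit
Step 4: SEND seq=0 -> fresh

Answer: 2 3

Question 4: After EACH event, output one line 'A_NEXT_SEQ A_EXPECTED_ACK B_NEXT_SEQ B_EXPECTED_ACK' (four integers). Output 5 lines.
0 7000 7062 0
0 7000 7095 0
0 7095 7095 0
0 7095 7095 0
56 7095 7095 56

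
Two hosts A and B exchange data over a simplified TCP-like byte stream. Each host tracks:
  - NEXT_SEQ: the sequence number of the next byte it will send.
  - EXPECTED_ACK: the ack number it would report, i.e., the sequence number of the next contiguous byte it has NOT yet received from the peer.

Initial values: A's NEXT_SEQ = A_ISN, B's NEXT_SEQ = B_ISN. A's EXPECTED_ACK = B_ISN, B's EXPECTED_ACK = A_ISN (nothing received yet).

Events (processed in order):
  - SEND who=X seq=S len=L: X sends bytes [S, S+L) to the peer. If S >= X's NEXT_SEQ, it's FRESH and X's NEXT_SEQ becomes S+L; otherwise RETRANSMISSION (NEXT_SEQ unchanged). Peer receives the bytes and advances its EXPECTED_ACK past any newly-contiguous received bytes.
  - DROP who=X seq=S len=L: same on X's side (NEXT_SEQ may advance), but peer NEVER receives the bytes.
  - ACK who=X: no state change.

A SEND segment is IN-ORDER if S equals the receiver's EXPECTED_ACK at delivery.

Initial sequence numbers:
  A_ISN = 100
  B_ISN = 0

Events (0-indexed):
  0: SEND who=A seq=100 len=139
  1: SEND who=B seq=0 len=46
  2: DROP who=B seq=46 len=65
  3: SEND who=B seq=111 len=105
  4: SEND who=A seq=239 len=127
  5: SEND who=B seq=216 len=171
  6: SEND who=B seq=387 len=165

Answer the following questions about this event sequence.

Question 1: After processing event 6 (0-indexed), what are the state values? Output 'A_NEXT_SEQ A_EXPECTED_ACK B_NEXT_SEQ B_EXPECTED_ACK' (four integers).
After event 0: A_seq=239 A_ack=0 B_seq=0 B_ack=239
After event 1: A_seq=239 A_ack=46 B_seq=46 B_ack=239
After event 2: A_seq=239 A_ack=46 B_seq=111 B_ack=239
After event 3: A_seq=239 A_ack=46 B_seq=216 B_ack=239
After event 4: A_seq=366 A_ack=46 B_seq=216 B_ack=366
After event 5: A_seq=366 A_ack=46 B_seq=387 B_ack=366
After event 6: A_seq=366 A_ack=46 B_seq=552 B_ack=366

366 46 552 366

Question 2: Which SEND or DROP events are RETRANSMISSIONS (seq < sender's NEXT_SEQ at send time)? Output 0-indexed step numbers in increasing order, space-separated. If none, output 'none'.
Answer: none

Derivation:
Step 0: SEND seq=100 -> fresh
Step 1: SEND seq=0 -> fresh
Step 2: DROP seq=46 -> fresh
Step 3: SEND seq=111 -> fresh
Step 4: SEND seq=239 -> fresh
Step 5: SEND seq=216 -> fresh
Step 6: SEND seq=387 -> fresh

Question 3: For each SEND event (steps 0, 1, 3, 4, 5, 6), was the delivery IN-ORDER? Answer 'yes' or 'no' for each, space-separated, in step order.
Step 0: SEND seq=100 -> in-order
Step 1: SEND seq=0 -> in-order
Step 3: SEND seq=111 -> out-of-order
Step 4: SEND seq=239 -> in-order
Step 5: SEND seq=216 -> out-of-order
Step 6: SEND seq=387 -> out-of-order

Answer: yes yes no yes no no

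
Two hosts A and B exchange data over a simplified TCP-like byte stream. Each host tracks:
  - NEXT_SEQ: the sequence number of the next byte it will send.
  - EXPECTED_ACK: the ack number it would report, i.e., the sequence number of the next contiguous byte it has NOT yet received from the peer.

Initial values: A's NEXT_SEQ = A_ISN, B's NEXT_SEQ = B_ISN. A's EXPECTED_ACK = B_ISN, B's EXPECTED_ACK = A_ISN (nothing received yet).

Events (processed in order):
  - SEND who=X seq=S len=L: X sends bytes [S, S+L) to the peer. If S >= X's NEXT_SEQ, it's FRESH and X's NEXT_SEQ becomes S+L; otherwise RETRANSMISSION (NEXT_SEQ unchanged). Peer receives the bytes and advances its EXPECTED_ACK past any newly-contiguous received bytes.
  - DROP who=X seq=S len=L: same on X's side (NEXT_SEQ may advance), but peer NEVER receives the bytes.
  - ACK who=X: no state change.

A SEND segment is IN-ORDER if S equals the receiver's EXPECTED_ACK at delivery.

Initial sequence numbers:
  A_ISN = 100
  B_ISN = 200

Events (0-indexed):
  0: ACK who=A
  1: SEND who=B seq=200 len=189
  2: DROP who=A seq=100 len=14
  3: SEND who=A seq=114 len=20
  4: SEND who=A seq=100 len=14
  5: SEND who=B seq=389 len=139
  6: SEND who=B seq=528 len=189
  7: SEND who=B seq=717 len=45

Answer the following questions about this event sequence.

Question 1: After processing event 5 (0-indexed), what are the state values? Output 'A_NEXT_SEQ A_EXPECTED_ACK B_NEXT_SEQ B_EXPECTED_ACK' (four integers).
After event 0: A_seq=100 A_ack=200 B_seq=200 B_ack=100
After event 1: A_seq=100 A_ack=389 B_seq=389 B_ack=100
After event 2: A_seq=114 A_ack=389 B_seq=389 B_ack=100
After event 3: A_seq=134 A_ack=389 B_seq=389 B_ack=100
After event 4: A_seq=134 A_ack=389 B_seq=389 B_ack=134
After event 5: A_seq=134 A_ack=528 B_seq=528 B_ack=134

134 528 528 134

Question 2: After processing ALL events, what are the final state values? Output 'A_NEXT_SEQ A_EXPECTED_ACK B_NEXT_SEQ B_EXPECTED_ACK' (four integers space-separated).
Answer: 134 762 762 134

Derivation:
After event 0: A_seq=100 A_ack=200 B_seq=200 B_ack=100
After event 1: A_seq=100 A_ack=389 B_seq=389 B_ack=100
After event 2: A_seq=114 A_ack=389 B_seq=389 B_ack=100
After event 3: A_seq=134 A_ack=389 B_seq=389 B_ack=100
After event 4: A_seq=134 A_ack=389 B_seq=389 B_ack=134
After event 5: A_seq=134 A_ack=528 B_seq=528 B_ack=134
After event 6: A_seq=134 A_ack=717 B_seq=717 B_ack=134
After event 7: A_seq=134 A_ack=762 B_seq=762 B_ack=134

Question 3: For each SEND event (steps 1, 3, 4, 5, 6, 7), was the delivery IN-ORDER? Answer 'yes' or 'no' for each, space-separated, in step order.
Step 1: SEND seq=200 -> in-order
Step 3: SEND seq=114 -> out-of-order
Step 4: SEND seq=100 -> in-order
Step 5: SEND seq=389 -> in-order
Step 6: SEND seq=528 -> in-order
Step 7: SEND seq=717 -> in-order

Answer: yes no yes yes yes yes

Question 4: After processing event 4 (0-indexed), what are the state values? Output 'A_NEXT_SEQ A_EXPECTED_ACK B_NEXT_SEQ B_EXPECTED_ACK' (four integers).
After event 0: A_seq=100 A_ack=200 B_seq=200 B_ack=100
After event 1: A_seq=100 A_ack=389 B_seq=389 B_ack=100
After event 2: A_seq=114 A_ack=389 B_seq=389 B_ack=100
After event 3: A_seq=134 A_ack=389 B_seq=389 B_ack=100
After event 4: A_seq=134 A_ack=389 B_seq=389 B_ack=134

134 389 389 134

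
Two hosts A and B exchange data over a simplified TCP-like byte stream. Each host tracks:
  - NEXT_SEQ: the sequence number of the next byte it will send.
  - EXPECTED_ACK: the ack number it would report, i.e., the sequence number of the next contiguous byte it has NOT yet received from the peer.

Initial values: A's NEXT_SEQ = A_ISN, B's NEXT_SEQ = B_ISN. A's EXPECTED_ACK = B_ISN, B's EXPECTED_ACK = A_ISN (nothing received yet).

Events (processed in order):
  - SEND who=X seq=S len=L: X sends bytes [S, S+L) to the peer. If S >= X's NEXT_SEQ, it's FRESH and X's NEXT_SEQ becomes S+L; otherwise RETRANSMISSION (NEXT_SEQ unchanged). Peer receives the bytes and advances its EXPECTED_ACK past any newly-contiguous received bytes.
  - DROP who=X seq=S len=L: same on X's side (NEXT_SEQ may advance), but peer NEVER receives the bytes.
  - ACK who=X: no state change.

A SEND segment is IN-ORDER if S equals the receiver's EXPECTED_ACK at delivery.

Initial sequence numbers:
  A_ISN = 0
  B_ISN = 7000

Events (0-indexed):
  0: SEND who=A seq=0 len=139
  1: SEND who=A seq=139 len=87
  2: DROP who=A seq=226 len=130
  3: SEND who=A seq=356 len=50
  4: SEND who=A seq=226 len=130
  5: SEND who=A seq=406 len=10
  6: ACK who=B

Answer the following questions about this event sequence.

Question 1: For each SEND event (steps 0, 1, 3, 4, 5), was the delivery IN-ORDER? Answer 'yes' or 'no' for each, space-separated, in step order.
Step 0: SEND seq=0 -> in-order
Step 1: SEND seq=139 -> in-order
Step 3: SEND seq=356 -> out-of-order
Step 4: SEND seq=226 -> in-order
Step 5: SEND seq=406 -> in-order

Answer: yes yes no yes yes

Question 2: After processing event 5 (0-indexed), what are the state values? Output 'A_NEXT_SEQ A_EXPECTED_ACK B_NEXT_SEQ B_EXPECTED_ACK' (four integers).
After event 0: A_seq=139 A_ack=7000 B_seq=7000 B_ack=139
After event 1: A_seq=226 A_ack=7000 B_seq=7000 B_ack=226
After event 2: A_seq=356 A_ack=7000 B_seq=7000 B_ack=226
After event 3: A_seq=406 A_ack=7000 B_seq=7000 B_ack=226
After event 4: A_seq=406 A_ack=7000 B_seq=7000 B_ack=406
After event 5: A_seq=416 A_ack=7000 B_seq=7000 B_ack=416

416 7000 7000 416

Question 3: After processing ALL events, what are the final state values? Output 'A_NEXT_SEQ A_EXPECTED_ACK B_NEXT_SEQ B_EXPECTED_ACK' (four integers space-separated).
Answer: 416 7000 7000 416

Derivation:
After event 0: A_seq=139 A_ack=7000 B_seq=7000 B_ack=139
After event 1: A_seq=226 A_ack=7000 B_seq=7000 B_ack=226
After event 2: A_seq=356 A_ack=7000 B_seq=7000 B_ack=226
After event 3: A_seq=406 A_ack=7000 B_seq=7000 B_ack=226
After event 4: A_seq=406 A_ack=7000 B_seq=7000 B_ack=406
After event 5: A_seq=416 A_ack=7000 B_seq=7000 B_ack=416
After event 6: A_seq=416 A_ack=7000 B_seq=7000 B_ack=416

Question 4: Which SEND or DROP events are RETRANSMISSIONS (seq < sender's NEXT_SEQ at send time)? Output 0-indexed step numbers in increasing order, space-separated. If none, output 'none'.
Step 0: SEND seq=0 -> fresh
Step 1: SEND seq=139 -> fresh
Step 2: DROP seq=226 -> fresh
Step 3: SEND seq=356 -> fresh
Step 4: SEND seq=226 -> retransmit
Step 5: SEND seq=406 -> fresh

Answer: 4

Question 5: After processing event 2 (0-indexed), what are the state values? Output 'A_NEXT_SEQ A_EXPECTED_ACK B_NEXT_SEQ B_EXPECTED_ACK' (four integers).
After event 0: A_seq=139 A_ack=7000 B_seq=7000 B_ack=139
After event 1: A_seq=226 A_ack=7000 B_seq=7000 B_ack=226
After event 2: A_seq=356 A_ack=7000 B_seq=7000 B_ack=226

356 7000 7000 226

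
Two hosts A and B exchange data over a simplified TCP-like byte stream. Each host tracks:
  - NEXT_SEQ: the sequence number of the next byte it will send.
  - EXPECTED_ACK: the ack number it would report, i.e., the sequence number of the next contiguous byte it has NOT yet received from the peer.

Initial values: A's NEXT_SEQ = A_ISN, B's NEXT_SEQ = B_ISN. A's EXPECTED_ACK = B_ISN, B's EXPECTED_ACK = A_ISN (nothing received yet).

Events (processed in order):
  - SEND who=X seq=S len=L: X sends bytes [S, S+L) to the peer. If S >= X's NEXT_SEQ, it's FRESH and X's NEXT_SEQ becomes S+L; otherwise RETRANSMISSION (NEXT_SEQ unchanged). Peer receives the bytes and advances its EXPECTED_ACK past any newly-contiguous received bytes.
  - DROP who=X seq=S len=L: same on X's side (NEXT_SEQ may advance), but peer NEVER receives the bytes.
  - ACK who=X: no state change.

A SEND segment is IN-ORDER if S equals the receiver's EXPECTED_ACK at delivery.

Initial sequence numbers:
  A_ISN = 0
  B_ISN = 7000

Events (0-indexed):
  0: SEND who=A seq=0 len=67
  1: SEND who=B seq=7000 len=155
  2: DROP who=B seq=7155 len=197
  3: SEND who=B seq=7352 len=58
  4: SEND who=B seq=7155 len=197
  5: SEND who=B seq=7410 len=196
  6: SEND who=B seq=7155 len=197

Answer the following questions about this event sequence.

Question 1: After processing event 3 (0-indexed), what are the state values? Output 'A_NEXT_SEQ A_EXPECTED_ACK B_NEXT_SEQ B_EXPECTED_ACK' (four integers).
After event 0: A_seq=67 A_ack=7000 B_seq=7000 B_ack=67
After event 1: A_seq=67 A_ack=7155 B_seq=7155 B_ack=67
After event 2: A_seq=67 A_ack=7155 B_seq=7352 B_ack=67
After event 3: A_seq=67 A_ack=7155 B_seq=7410 B_ack=67

67 7155 7410 67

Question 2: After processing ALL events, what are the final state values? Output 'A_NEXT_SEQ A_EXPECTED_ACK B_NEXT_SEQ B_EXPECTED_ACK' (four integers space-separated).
Answer: 67 7606 7606 67

Derivation:
After event 0: A_seq=67 A_ack=7000 B_seq=7000 B_ack=67
After event 1: A_seq=67 A_ack=7155 B_seq=7155 B_ack=67
After event 2: A_seq=67 A_ack=7155 B_seq=7352 B_ack=67
After event 3: A_seq=67 A_ack=7155 B_seq=7410 B_ack=67
After event 4: A_seq=67 A_ack=7410 B_seq=7410 B_ack=67
After event 5: A_seq=67 A_ack=7606 B_seq=7606 B_ack=67
After event 6: A_seq=67 A_ack=7606 B_seq=7606 B_ack=67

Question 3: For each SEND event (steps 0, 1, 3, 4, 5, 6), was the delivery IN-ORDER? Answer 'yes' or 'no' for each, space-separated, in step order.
Step 0: SEND seq=0 -> in-order
Step 1: SEND seq=7000 -> in-order
Step 3: SEND seq=7352 -> out-of-order
Step 4: SEND seq=7155 -> in-order
Step 5: SEND seq=7410 -> in-order
Step 6: SEND seq=7155 -> out-of-order

Answer: yes yes no yes yes no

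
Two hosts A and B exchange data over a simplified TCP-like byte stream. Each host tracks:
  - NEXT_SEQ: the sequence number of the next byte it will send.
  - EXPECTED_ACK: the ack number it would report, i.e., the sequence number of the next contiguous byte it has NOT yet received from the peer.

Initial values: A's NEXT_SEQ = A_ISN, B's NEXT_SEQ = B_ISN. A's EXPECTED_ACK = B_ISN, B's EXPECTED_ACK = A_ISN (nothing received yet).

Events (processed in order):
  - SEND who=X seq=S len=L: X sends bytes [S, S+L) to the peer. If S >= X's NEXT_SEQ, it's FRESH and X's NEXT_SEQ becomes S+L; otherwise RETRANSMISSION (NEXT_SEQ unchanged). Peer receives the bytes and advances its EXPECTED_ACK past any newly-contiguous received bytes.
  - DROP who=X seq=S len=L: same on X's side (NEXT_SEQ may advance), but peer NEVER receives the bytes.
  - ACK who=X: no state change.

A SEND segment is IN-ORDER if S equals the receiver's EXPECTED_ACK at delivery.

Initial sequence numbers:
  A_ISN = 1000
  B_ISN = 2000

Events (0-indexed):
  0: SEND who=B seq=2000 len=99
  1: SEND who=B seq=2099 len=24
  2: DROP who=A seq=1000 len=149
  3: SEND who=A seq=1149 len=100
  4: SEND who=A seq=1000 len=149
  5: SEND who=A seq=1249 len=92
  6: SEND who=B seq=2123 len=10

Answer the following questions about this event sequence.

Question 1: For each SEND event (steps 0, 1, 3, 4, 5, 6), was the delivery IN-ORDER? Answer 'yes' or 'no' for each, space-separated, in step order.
Answer: yes yes no yes yes yes

Derivation:
Step 0: SEND seq=2000 -> in-order
Step 1: SEND seq=2099 -> in-order
Step 3: SEND seq=1149 -> out-of-order
Step 4: SEND seq=1000 -> in-order
Step 5: SEND seq=1249 -> in-order
Step 6: SEND seq=2123 -> in-order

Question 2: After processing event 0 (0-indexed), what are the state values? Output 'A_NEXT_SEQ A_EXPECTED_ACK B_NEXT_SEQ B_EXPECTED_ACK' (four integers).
After event 0: A_seq=1000 A_ack=2099 B_seq=2099 B_ack=1000

1000 2099 2099 1000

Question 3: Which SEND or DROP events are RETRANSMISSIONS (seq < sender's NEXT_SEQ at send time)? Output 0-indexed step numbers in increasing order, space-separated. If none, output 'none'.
Step 0: SEND seq=2000 -> fresh
Step 1: SEND seq=2099 -> fresh
Step 2: DROP seq=1000 -> fresh
Step 3: SEND seq=1149 -> fresh
Step 4: SEND seq=1000 -> retransmit
Step 5: SEND seq=1249 -> fresh
Step 6: SEND seq=2123 -> fresh

Answer: 4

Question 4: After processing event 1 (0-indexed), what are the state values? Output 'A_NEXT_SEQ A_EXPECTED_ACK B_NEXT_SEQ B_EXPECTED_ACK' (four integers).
After event 0: A_seq=1000 A_ack=2099 B_seq=2099 B_ack=1000
After event 1: A_seq=1000 A_ack=2123 B_seq=2123 B_ack=1000

1000 2123 2123 1000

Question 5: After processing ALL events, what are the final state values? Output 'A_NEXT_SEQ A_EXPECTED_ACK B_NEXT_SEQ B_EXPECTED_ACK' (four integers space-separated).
After event 0: A_seq=1000 A_ack=2099 B_seq=2099 B_ack=1000
After event 1: A_seq=1000 A_ack=2123 B_seq=2123 B_ack=1000
After event 2: A_seq=1149 A_ack=2123 B_seq=2123 B_ack=1000
After event 3: A_seq=1249 A_ack=2123 B_seq=2123 B_ack=1000
After event 4: A_seq=1249 A_ack=2123 B_seq=2123 B_ack=1249
After event 5: A_seq=1341 A_ack=2123 B_seq=2123 B_ack=1341
After event 6: A_seq=1341 A_ack=2133 B_seq=2133 B_ack=1341

Answer: 1341 2133 2133 1341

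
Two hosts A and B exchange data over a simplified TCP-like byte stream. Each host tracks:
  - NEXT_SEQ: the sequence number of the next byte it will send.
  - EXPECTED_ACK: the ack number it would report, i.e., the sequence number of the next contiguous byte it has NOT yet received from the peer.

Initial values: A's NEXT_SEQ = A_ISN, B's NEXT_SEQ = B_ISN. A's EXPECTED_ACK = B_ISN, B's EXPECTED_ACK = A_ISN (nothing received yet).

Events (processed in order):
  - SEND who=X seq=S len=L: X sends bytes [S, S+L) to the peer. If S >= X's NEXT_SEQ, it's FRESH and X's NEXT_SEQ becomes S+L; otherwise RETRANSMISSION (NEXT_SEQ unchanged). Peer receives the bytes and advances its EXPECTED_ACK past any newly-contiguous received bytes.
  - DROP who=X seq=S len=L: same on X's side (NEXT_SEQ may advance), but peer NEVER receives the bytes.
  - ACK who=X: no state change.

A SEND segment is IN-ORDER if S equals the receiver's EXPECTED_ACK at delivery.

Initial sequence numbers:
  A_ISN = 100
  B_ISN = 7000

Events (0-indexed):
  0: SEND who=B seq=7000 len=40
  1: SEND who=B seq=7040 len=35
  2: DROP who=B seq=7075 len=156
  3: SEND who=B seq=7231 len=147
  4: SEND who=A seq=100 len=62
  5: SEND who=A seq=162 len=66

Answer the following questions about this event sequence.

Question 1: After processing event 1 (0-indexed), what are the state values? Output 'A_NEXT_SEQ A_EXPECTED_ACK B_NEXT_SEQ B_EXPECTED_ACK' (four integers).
After event 0: A_seq=100 A_ack=7040 B_seq=7040 B_ack=100
After event 1: A_seq=100 A_ack=7075 B_seq=7075 B_ack=100

100 7075 7075 100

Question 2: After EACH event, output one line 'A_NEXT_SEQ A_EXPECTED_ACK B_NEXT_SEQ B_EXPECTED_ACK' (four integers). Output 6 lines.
100 7040 7040 100
100 7075 7075 100
100 7075 7231 100
100 7075 7378 100
162 7075 7378 162
228 7075 7378 228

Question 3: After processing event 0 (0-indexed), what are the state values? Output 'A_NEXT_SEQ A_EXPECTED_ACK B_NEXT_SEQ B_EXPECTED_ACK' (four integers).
After event 0: A_seq=100 A_ack=7040 B_seq=7040 B_ack=100

100 7040 7040 100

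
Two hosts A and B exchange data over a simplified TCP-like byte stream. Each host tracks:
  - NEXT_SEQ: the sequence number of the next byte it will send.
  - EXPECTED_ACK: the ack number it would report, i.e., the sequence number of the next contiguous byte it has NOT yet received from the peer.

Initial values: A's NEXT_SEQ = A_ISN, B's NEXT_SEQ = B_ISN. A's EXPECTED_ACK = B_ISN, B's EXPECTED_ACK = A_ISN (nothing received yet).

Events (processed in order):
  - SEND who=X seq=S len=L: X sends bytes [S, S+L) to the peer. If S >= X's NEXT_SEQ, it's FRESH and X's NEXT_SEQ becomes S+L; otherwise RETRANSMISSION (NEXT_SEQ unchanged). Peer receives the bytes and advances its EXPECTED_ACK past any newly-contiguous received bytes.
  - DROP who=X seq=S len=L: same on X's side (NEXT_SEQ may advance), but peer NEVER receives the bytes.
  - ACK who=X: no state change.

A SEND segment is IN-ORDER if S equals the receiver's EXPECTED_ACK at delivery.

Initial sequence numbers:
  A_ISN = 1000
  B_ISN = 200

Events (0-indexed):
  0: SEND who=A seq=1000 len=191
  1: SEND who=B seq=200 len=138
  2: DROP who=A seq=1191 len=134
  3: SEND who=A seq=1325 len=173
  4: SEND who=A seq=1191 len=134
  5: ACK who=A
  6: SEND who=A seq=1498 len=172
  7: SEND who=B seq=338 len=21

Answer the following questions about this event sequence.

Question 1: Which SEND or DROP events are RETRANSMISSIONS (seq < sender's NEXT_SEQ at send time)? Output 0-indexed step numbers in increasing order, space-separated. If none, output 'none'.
Answer: 4

Derivation:
Step 0: SEND seq=1000 -> fresh
Step 1: SEND seq=200 -> fresh
Step 2: DROP seq=1191 -> fresh
Step 3: SEND seq=1325 -> fresh
Step 4: SEND seq=1191 -> retransmit
Step 6: SEND seq=1498 -> fresh
Step 7: SEND seq=338 -> fresh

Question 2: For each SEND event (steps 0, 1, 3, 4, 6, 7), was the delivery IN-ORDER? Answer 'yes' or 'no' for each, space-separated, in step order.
Answer: yes yes no yes yes yes

Derivation:
Step 0: SEND seq=1000 -> in-order
Step 1: SEND seq=200 -> in-order
Step 3: SEND seq=1325 -> out-of-order
Step 4: SEND seq=1191 -> in-order
Step 6: SEND seq=1498 -> in-order
Step 7: SEND seq=338 -> in-order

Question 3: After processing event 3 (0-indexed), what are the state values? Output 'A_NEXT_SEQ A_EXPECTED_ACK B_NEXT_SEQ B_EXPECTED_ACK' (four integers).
After event 0: A_seq=1191 A_ack=200 B_seq=200 B_ack=1191
After event 1: A_seq=1191 A_ack=338 B_seq=338 B_ack=1191
After event 2: A_seq=1325 A_ack=338 B_seq=338 B_ack=1191
After event 3: A_seq=1498 A_ack=338 B_seq=338 B_ack=1191

1498 338 338 1191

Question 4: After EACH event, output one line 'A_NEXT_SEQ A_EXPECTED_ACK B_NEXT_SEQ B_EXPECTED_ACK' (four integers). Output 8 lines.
1191 200 200 1191
1191 338 338 1191
1325 338 338 1191
1498 338 338 1191
1498 338 338 1498
1498 338 338 1498
1670 338 338 1670
1670 359 359 1670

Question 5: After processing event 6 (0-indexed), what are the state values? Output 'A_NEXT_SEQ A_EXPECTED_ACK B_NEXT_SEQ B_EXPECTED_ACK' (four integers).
After event 0: A_seq=1191 A_ack=200 B_seq=200 B_ack=1191
After event 1: A_seq=1191 A_ack=338 B_seq=338 B_ack=1191
After event 2: A_seq=1325 A_ack=338 B_seq=338 B_ack=1191
After event 3: A_seq=1498 A_ack=338 B_seq=338 B_ack=1191
After event 4: A_seq=1498 A_ack=338 B_seq=338 B_ack=1498
After event 5: A_seq=1498 A_ack=338 B_seq=338 B_ack=1498
After event 6: A_seq=1670 A_ack=338 B_seq=338 B_ack=1670

1670 338 338 1670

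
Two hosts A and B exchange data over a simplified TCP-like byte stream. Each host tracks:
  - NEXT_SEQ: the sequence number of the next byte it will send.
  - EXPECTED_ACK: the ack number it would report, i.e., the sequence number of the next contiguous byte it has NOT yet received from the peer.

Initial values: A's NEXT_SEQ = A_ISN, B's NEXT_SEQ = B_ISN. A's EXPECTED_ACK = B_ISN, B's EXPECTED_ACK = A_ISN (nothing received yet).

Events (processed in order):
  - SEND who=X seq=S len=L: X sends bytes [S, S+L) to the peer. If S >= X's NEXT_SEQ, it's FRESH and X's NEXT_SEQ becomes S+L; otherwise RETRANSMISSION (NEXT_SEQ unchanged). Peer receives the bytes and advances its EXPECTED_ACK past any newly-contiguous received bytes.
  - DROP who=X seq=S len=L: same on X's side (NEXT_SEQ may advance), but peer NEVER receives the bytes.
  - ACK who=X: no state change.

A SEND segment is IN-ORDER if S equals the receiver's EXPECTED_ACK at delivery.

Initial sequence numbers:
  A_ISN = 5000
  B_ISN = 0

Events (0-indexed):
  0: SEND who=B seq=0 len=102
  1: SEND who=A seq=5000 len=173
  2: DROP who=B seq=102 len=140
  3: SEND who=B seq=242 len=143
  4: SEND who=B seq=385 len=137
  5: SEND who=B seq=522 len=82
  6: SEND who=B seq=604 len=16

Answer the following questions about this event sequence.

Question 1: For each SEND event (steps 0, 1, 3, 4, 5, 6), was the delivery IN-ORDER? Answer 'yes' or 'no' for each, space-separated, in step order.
Answer: yes yes no no no no

Derivation:
Step 0: SEND seq=0 -> in-order
Step 1: SEND seq=5000 -> in-order
Step 3: SEND seq=242 -> out-of-order
Step 4: SEND seq=385 -> out-of-order
Step 5: SEND seq=522 -> out-of-order
Step 6: SEND seq=604 -> out-of-order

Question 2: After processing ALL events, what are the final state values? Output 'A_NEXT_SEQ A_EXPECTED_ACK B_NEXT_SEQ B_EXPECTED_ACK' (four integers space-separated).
After event 0: A_seq=5000 A_ack=102 B_seq=102 B_ack=5000
After event 1: A_seq=5173 A_ack=102 B_seq=102 B_ack=5173
After event 2: A_seq=5173 A_ack=102 B_seq=242 B_ack=5173
After event 3: A_seq=5173 A_ack=102 B_seq=385 B_ack=5173
After event 4: A_seq=5173 A_ack=102 B_seq=522 B_ack=5173
After event 5: A_seq=5173 A_ack=102 B_seq=604 B_ack=5173
After event 6: A_seq=5173 A_ack=102 B_seq=620 B_ack=5173

Answer: 5173 102 620 5173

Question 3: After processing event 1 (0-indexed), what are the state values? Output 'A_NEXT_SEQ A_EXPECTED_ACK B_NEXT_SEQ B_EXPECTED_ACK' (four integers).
After event 0: A_seq=5000 A_ack=102 B_seq=102 B_ack=5000
After event 1: A_seq=5173 A_ack=102 B_seq=102 B_ack=5173

5173 102 102 5173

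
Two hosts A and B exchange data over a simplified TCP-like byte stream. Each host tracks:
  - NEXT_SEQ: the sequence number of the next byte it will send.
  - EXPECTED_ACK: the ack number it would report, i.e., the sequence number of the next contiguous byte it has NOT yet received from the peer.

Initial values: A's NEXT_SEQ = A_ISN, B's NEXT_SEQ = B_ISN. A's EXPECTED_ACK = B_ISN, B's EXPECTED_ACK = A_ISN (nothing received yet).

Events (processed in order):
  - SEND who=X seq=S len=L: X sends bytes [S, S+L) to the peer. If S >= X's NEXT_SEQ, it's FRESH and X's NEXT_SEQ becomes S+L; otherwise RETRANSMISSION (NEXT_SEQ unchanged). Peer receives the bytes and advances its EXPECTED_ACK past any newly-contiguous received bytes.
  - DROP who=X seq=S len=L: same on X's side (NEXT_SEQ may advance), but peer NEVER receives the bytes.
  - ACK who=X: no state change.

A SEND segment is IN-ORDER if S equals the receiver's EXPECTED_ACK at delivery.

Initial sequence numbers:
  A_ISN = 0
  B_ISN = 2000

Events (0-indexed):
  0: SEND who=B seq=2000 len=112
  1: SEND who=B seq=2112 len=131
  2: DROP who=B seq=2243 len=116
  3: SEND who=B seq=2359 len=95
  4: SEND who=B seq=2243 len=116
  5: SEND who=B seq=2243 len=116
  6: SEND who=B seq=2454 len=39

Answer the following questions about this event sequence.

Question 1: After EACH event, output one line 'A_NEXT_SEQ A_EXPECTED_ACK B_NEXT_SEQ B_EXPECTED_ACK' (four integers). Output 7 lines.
0 2112 2112 0
0 2243 2243 0
0 2243 2359 0
0 2243 2454 0
0 2454 2454 0
0 2454 2454 0
0 2493 2493 0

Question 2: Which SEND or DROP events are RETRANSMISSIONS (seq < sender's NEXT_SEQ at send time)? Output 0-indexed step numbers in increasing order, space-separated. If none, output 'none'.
Answer: 4 5

Derivation:
Step 0: SEND seq=2000 -> fresh
Step 1: SEND seq=2112 -> fresh
Step 2: DROP seq=2243 -> fresh
Step 3: SEND seq=2359 -> fresh
Step 4: SEND seq=2243 -> retransmit
Step 5: SEND seq=2243 -> retransmit
Step 6: SEND seq=2454 -> fresh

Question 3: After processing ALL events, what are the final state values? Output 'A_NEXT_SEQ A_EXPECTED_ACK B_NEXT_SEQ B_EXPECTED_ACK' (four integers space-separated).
Answer: 0 2493 2493 0

Derivation:
After event 0: A_seq=0 A_ack=2112 B_seq=2112 B_ack=0
After event 1: A_seq=0 A_ack=2243 B_seq=2243 B_ack=0
After event 2: A_seq=0 A_ack=2243 B_seq=2359 B_ack=0
After event 3: A_seq=0 A_ack=2243 B_seq=2454 B_ack=0
After event 4: A_seq=0 A_ack=2454 B_seq=2454 B_ack=0
After event 5: A_seq=0 A_ack=2454 B_seq=2454 B_ack=0
After event 6: A_seq=0 A_ack=2493 B_seq=2493 B_ack=0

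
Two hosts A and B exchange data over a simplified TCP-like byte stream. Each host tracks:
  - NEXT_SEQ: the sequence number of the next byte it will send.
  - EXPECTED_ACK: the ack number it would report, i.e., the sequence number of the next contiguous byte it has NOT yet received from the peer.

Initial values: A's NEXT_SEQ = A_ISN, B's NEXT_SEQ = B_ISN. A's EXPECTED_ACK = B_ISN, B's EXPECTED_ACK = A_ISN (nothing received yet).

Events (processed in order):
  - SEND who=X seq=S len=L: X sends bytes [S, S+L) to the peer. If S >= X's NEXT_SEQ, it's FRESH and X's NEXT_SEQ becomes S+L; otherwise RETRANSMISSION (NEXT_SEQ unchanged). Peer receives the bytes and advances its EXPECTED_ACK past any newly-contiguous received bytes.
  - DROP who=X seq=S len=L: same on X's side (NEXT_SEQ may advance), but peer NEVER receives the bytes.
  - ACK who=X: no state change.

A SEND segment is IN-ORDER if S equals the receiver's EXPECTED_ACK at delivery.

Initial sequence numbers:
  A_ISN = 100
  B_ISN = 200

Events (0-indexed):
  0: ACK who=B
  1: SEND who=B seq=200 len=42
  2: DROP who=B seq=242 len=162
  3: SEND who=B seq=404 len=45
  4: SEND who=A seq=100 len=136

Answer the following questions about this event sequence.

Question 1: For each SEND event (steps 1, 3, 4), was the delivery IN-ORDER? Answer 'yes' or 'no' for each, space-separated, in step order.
Step 1: SEND seq=200 -> in-order
Step 3: SEND seq=404 -> out-of-order
Step 4: SEND seq=100 -> in-order

Answer: yes no yes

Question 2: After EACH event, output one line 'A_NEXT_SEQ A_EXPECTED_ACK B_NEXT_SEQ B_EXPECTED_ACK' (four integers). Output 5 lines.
100 200 200 100
100 242 242 100
100 242 404 100
100 242 449 100
236 242 449 236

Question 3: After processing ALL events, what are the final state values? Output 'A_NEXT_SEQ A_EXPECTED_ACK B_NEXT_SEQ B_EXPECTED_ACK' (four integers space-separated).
Answer: 236 242 449 236

Derivation:
After event 0: A_seq=100 A_ack=200 B_seq=200 B_ack=100
After event 1: A_seq=100 A_ack=242 B_seq=242 B_ack=100
After event 2: A_seq=100 A_ack=242 B_seq=404 B_ack=100
After event 3: A_seq=100 A_ack=242 B_seq=449 B_ack=100
After event 4: A_seq=236 A_ack=242 B_seq=449 B_ack=236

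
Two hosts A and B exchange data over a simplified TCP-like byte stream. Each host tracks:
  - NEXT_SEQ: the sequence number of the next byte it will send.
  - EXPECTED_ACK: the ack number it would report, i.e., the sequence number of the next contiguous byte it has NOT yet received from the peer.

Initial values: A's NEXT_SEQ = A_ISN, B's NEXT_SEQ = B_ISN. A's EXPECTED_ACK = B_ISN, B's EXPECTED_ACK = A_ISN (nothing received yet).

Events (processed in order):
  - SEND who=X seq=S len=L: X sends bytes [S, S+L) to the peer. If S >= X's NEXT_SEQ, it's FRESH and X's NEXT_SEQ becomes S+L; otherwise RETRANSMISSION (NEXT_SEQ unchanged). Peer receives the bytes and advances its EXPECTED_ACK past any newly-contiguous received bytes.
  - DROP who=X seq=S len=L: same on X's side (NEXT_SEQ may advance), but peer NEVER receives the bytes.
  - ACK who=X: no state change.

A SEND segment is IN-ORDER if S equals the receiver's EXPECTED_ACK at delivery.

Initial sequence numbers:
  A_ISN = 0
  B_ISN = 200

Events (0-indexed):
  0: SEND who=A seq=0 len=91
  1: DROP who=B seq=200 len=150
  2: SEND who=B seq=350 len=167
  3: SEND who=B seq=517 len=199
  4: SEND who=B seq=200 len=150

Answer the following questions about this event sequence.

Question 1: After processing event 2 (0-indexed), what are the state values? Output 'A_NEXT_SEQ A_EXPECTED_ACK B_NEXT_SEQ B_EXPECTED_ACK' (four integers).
After event 0: A_seq=91 A_ack=200 B_seq=200 B_ack=91
After event 1: A_seq=91 A_ack=200 B_seq=350 B_ack=91
After event 2: A_seq=91 A_ack=200 B_seq=517 B_ack=91

91 200 517 91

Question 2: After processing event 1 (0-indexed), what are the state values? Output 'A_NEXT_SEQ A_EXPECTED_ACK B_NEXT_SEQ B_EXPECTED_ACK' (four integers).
After event 0: A_seq=91 A_ack=200 B_seq=200 B_ack=91
After event 1: A_seq=91 A_ack=200 B_seq=350 B_ack=91

91 200 350 91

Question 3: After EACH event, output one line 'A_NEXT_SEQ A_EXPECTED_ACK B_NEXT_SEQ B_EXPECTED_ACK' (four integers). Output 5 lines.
91 200 200 91
91 200 350 91
91 200 517 91
91 200 716 91
91 716 716 91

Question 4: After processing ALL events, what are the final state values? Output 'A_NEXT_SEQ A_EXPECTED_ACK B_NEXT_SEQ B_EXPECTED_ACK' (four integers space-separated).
Answer: 91 716 716 91

Derivation:
After event 0: A_seq=91 A_ack=200 B_seq=200 B_ack=91
After event 1: A_seq=91 A_ack=200 B_seq=350 B_ack=91
After event 2: A_seq=91 A_ack=200 B_seq=517 B_ack=91
After event 3: A_seq=91 A_ack=200 B_seq=716 B_ack=91
After event 4: A_seq=91 A_ack=716 B_seq=716 B_ack=91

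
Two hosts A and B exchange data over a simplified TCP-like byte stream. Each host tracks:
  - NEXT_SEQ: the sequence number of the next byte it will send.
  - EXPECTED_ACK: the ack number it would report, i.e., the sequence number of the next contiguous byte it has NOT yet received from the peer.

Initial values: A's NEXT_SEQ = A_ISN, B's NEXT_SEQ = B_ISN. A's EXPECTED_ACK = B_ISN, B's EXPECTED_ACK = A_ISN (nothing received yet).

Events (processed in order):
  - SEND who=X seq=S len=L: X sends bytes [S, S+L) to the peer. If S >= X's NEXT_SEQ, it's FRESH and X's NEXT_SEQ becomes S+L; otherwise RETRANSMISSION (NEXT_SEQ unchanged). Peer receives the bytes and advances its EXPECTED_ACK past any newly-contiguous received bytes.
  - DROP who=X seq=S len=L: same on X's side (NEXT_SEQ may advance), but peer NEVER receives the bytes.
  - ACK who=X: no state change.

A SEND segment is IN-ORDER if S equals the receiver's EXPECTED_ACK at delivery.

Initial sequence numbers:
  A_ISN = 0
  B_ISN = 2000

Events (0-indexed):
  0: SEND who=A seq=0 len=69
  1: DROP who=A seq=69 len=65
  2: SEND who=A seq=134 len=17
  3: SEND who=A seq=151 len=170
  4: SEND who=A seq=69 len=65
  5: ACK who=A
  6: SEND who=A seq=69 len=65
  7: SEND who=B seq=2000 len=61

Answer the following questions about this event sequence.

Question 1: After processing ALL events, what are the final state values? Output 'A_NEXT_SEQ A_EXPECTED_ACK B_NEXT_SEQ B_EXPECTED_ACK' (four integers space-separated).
Answer: 321 2061 2061 321

Derivation:
After event 0: A_seq=69 A_ack=2000 B_seq=2000 B_ack=69
After event 1: A_seq=134 A_ack=2000 B_seq=2000 B_ack=69
After event 2: A_seq=151 A_ack=2000 B_seq=2000 B_ack=69
After event 3: A_seq=321 A_ack=2000 B_seq=2000 B_ack=69
After event 4: A_seq=321 A_ack=2000 B_seq=2000 B_ack=321
After event 5: A_seq=321 A_ack=2000 B_seq=2000 B_ack=321
After event 6: A_seq=321 A_ack=2000 B_seq=2000 B_ack=321
After event 7: A_seq=321 A_ack=2061 B_seq=2061 B_ack=321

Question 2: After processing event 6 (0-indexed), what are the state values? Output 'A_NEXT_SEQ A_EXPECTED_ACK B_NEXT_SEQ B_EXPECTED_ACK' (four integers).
After event 0: A_seq=69 A_ack=2000 B_seq=2000 B_ack=69
After event 1: A_seq=134 A_ack=2000 B_seq=2000 B_ack=69
After event 2: A_seq=151 A_ack=2000 B_seq=2000 B_ack=69
After event 3: A_seq=321 A_ack=2000 B_seq=2000 B_ack=69
After event 4: A_seq=321 A_ack=2000 B_seq=2000 B_ack=321
After event 5: A_seq=321 A_ack=2000 B_seq=2000 B_ack=321
After event 6: A_seq=321 A_ack=2000 B_seq=2000 B_ack=321

321 2000 2000 321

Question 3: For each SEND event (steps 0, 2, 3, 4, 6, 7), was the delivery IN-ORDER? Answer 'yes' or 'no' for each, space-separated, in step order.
Step 0: SEND seq=0 -> in-order
Step 2: SEND seq=134 -> out-of-order
Step 3: SEND seq=151 -> out-of-order
Step 4: SEND seq=69 -> in-order
Step 6: SEND seq=69 -> out-of-order
Step 7: SEND seq=2000 -> in-order

Answer: yes no no yes no yes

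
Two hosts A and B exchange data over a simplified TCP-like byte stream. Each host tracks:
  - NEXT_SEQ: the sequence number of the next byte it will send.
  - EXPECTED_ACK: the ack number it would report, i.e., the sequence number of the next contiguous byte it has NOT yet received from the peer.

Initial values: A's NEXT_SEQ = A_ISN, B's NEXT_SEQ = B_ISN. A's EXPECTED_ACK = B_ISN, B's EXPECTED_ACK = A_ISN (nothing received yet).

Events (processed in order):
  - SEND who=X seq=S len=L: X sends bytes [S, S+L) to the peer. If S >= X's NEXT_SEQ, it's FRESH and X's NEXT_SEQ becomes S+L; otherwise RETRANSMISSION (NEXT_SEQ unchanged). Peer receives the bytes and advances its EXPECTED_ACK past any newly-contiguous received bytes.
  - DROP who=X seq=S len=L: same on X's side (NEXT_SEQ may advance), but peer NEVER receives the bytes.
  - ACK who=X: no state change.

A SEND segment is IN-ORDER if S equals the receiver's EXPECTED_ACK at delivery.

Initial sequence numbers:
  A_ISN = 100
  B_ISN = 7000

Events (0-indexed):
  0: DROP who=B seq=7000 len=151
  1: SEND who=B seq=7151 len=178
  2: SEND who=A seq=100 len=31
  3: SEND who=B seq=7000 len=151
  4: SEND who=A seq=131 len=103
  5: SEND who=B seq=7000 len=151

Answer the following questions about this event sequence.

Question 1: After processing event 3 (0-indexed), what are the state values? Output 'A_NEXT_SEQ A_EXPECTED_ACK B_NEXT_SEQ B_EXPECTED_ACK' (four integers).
After event 0: A_seq=100 A_ack=7000 B_seq=7151 B_ack=100
After event 1: A_seq=100 A_ack=7000 B_seq=7329 B_ack=100
After event 2: A_seq=131 A_ack=7000 B_seq=7329 B_ack=131
After event 3: A_seq=131 A_ack=7329 B_seq=7329 B_ack=131

131 7329 7329 131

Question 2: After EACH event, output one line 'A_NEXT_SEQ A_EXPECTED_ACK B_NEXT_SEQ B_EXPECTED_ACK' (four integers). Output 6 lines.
100 7000 7151 100
100 7000 7329 100
131 7000 7329 131
131 7329 7329 131
234 7329 7329 234
234 7329 7329 234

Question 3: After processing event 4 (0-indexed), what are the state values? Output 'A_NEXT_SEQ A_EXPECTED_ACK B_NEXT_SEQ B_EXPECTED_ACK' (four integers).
After event 0: A_seq=100 A_ack=7000 B_seq=7151 B_ack=100
After event 1: A_seq=100 A_ack=7000 B_seq=7329 B_ack=100
After event 2: A_seq=131 A_ack=7000 B_seq=7329 B_ack=131
After event 3: A_seq=131 A_ack=7329 B_seq=7329 B_ack=131
After event 4: A_seq=234 A_ack=7329 B_seq=7329 B_ack=234

234 7329 7329 234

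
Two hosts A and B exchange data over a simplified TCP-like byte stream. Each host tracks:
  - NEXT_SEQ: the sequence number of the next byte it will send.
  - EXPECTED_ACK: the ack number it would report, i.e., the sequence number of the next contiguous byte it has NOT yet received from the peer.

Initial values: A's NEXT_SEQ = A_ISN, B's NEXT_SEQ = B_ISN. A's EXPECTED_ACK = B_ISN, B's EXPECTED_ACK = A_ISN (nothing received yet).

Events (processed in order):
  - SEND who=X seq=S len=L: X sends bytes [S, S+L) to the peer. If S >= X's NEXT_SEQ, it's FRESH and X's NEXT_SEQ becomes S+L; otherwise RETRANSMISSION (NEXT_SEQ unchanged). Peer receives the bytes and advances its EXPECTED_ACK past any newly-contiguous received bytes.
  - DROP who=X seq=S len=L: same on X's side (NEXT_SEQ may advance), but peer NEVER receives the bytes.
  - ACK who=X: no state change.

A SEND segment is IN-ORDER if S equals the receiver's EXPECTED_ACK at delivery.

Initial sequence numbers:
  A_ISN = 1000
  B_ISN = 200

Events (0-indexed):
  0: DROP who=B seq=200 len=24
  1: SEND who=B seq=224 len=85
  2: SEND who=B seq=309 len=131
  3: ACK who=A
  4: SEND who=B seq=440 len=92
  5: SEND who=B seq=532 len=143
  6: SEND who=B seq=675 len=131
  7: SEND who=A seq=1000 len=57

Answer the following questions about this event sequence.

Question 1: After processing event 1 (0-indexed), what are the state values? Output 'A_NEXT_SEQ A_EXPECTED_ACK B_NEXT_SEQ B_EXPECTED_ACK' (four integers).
After event 0: A_seq=1000 A_ack=200 B_seq=224 B_ack=1000
After event 1: A_seq=1000 A_ack=200 B_seq=309 B_ack=1000

1000 200 309 1000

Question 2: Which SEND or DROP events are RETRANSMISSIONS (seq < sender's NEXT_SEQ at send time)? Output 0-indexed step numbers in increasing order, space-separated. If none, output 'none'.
Step 0: DROP seq=200 -> fresh
Step 1: SEND seq=224 -> fresh
Step 2: SEND seq=309 -> fresh
Step 4: SEND seq=440 -> fresh
Step 5: SEND seq=532 -> fresh
Step 6: SEND seq=675 -> fresh
Step 7: SEND seq=1000 -> fresh

Answer: none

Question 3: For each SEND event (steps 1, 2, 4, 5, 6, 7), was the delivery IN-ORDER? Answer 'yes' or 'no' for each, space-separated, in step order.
Step 1: SEND seq=224 -> out-of-order
Step 2: SEND seq=309 -> out-of-order
Step 4: SEND seq=440 -> out-of-order
Step 5: SEND seq=532 -> out-of-order
Step 6: SEND seq=675 -> out-of-order
Step 7: SEND seq=1000 -> in-order

Answer: no no no no no yes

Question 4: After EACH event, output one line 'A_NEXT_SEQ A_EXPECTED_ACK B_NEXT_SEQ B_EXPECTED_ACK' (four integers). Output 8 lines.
1000 200 224 1000
1000 200 309 1000
1000 200 440 1000
1000 200 440 1000
1000 200 532 1000
1000 200 675 1000
1000 200 806 1000
1057 200 806 1057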